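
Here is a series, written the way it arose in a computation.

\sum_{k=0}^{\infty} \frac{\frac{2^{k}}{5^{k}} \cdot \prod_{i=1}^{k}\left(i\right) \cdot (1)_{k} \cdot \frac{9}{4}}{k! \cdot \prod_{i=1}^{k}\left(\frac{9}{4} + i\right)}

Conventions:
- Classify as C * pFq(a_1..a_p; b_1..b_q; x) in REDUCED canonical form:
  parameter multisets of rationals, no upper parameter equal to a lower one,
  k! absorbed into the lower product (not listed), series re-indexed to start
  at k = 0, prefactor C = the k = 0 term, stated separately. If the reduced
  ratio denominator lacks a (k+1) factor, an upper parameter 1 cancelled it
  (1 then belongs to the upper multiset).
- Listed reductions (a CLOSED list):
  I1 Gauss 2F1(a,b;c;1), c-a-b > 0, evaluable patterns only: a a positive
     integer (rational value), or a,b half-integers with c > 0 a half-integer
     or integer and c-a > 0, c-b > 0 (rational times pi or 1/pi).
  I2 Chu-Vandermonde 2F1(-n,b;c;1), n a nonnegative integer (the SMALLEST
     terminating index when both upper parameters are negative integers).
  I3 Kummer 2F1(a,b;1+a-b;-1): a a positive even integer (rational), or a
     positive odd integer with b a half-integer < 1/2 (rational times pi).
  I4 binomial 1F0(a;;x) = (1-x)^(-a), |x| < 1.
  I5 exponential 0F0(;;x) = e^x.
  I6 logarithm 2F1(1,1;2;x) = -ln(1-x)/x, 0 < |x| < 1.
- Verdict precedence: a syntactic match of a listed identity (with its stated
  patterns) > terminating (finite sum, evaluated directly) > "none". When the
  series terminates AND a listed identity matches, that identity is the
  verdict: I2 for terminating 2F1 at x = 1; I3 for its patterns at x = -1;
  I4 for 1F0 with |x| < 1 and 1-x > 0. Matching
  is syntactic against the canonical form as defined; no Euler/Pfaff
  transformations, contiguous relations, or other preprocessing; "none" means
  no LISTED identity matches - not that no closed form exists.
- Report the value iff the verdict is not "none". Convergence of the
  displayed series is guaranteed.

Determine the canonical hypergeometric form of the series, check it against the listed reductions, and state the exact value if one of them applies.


With C = \frac{9}{4}: the canonical form is 2F1(1, 1; \frac{13}{4}; \frac{2}{5}). Verdict: no listed reduction: x = \frac{2}{5} and upper {1, 1} fail every I1-I6 pattern.

The tell: t_0 = \frac{9}{4} here, and the running product (prefactor 9/4) telescopes to a rising factorial.
Step ratio: r(k) = \frac{2}{5} * (k+1) (k+1) / [(k+\frac{13}{4}) (k+1)] - rational; roots negated = parameters, x = \frac{2}{5}, C = \frac{9}{4}.


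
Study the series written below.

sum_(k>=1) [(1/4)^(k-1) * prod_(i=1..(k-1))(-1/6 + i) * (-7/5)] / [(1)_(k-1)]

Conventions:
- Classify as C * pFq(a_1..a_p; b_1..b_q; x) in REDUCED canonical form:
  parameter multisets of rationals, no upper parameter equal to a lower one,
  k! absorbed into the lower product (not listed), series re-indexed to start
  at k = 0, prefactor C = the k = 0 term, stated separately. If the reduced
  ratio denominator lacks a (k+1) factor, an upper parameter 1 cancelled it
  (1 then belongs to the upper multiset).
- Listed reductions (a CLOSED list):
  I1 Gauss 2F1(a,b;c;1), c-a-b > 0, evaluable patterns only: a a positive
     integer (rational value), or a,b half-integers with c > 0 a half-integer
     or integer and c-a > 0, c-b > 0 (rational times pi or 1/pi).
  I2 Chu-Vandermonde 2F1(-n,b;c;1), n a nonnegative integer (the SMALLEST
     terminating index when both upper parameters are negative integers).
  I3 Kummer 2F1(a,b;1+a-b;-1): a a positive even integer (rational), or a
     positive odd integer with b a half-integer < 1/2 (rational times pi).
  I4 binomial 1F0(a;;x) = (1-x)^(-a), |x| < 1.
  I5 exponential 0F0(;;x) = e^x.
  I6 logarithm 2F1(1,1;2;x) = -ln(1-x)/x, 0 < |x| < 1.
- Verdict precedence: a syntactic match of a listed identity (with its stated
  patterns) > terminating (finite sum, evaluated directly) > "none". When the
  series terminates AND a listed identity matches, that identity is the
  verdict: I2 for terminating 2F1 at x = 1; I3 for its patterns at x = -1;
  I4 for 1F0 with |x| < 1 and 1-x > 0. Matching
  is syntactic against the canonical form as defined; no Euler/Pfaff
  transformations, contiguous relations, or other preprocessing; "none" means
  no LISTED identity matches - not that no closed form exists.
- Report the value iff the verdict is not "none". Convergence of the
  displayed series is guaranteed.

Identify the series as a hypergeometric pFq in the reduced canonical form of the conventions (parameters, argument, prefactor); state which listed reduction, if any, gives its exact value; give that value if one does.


Key observation: t_0 = -7/5 here, and the running product (prefactor -7/5) telescopes to a rising factorial.
Adjacent-term ratio: r(k) = (1/4) * (k+5/6) / [(k+1)] - rational; roots negated = parameters, x = (1/4), C = -7/5.

x = 1/4 here; the reduced form reads 1F0, upper {5/6}, lower {-}, C = -7/5. Verdict: the binomial series (I4) fires (the 1F0 binomial series: exponent -5/6, x = 1/4). Exact value: (-7/5) * (3/4)^(-5/6).


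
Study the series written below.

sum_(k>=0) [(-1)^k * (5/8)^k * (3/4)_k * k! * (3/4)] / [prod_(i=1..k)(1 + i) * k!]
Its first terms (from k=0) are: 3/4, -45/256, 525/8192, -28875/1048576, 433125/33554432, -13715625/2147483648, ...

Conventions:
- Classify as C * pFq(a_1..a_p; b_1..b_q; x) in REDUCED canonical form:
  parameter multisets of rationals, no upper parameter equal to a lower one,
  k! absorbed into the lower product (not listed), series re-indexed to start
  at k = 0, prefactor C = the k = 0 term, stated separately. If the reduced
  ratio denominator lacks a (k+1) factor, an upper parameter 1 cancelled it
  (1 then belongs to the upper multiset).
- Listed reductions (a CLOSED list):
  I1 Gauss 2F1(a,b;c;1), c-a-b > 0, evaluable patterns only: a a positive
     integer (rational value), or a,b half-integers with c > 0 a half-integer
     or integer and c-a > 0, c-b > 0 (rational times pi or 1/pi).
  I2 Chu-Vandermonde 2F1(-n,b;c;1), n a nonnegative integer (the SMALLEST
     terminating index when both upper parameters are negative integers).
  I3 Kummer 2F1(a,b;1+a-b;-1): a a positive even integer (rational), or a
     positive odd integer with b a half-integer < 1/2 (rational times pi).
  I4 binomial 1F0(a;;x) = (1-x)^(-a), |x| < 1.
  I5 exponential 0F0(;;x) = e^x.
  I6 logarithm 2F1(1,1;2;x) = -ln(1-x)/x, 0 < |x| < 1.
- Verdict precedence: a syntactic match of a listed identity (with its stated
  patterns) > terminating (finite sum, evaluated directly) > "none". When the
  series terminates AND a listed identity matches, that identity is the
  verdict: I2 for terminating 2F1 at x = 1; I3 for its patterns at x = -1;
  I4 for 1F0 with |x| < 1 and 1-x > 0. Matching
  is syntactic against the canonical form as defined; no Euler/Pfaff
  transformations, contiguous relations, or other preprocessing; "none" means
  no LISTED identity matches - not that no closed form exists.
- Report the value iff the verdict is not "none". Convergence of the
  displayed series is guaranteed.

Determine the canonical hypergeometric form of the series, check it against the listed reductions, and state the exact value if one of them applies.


Prefactor 3/4, argument -5/8: 2F1 with upper {3/4, 1} over lower {2}. Verdict: none here - no I1-I6 shape fits x = -5/8 with lower {2}.

Structural cue: x = (-5/8) and the lower running product (prefactor 3/4) is a rising factorial.
Adjacent-term ratio: r(k) = (-5/8) * (k+3/4) (k+1) / [(k+2) (k+1)] - rational; roots negated = parameters, x = (-5/8), C = 3/4.


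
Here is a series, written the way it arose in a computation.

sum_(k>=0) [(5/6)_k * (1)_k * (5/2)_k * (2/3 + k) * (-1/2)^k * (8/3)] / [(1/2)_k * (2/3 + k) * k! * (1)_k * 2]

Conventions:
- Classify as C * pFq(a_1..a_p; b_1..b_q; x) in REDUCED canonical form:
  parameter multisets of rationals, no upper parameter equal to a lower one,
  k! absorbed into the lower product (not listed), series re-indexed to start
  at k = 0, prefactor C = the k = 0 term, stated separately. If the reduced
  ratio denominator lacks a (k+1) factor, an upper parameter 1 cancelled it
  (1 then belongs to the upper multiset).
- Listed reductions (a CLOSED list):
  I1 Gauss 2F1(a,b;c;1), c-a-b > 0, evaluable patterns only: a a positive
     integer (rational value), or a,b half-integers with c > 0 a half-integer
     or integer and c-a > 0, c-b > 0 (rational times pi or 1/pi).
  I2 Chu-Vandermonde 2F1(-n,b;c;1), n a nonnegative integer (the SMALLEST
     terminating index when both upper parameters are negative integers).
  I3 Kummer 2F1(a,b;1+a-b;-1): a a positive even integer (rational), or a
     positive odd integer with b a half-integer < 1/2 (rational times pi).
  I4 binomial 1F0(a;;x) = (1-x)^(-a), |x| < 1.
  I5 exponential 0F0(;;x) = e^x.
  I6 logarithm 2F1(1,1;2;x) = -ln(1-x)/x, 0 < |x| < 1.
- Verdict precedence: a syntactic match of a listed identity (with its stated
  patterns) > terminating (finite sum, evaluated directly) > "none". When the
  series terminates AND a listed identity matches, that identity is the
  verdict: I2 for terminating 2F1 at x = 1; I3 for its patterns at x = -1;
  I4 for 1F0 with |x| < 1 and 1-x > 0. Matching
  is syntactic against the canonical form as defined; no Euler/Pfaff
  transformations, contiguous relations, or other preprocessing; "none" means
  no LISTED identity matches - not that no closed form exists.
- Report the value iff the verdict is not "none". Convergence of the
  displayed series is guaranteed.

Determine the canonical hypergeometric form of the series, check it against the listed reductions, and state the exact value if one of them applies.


The series (x = -1/2) is 2F1: upper {5/6, 5/2}, lower {1/2}, prefactor 4/3. Verdict: none (x = -1/2): each listed identity misses the multisets {5/6, 5/2} ; {1/2}.

Key step: t_0 being 4/3, the constant factors (C = 4/3) combine into one prefactor.
Consecutive-term ratio: r(k) = (-1/2) * (k+5/6) (k+5/2) / [(k+1/2) (k+1)] - rational in k, leading ratio (-1/2); with t_0 = 4/3, classification follows.


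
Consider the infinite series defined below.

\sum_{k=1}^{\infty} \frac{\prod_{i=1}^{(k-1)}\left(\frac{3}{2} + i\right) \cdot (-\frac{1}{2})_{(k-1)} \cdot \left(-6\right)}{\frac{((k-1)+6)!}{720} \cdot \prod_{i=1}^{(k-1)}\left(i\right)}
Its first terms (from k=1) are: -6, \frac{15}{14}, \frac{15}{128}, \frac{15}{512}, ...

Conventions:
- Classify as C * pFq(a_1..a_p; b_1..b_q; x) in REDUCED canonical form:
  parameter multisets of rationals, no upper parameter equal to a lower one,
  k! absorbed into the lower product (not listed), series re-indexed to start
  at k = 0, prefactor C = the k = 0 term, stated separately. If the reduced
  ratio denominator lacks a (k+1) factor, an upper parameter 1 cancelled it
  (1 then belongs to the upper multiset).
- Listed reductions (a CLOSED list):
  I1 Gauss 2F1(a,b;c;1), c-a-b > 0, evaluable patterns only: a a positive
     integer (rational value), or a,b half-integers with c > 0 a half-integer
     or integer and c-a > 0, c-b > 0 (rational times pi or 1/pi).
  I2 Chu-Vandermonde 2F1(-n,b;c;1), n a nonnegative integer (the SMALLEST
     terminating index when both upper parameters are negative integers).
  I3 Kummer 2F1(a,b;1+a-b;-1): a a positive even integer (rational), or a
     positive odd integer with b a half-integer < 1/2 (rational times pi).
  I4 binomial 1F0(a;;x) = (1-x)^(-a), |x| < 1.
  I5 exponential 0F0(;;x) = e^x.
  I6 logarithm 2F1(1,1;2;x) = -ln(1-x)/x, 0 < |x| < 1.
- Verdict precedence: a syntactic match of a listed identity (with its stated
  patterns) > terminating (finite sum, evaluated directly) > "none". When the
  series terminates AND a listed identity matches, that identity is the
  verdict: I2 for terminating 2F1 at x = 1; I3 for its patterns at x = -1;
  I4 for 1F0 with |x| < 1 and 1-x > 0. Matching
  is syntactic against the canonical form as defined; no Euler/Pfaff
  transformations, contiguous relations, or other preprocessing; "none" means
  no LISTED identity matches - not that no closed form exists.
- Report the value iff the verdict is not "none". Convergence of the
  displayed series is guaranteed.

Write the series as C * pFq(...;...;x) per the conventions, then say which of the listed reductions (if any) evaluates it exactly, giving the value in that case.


The tell: t_0 = -6 here, and the denominator's factorial ratio (C = -6, x = 1) is a lower Pochhammer.
Consecutive-term ratio: r(k) = 1 * (k-\frac{1}{2}) (k+\frac{5}{2}) / [(k+7) (k+1)] ; factor over Q: parameters, x = 1, and C = -6.

Classification (C = -6): 2F1 with upper {-\frac{1}{2}, \frac{5}{2}}, lower {7}, argument x = 1. Verdict: this is the half-integer Gauss pattern (I1) (x = 1; upper {-\frac{1}{2}, \frac{5}{2}} half-integers, c = 7 in the evaluable pattern). Value: \left(-\frac{524288}{35035}\right) / \pi.


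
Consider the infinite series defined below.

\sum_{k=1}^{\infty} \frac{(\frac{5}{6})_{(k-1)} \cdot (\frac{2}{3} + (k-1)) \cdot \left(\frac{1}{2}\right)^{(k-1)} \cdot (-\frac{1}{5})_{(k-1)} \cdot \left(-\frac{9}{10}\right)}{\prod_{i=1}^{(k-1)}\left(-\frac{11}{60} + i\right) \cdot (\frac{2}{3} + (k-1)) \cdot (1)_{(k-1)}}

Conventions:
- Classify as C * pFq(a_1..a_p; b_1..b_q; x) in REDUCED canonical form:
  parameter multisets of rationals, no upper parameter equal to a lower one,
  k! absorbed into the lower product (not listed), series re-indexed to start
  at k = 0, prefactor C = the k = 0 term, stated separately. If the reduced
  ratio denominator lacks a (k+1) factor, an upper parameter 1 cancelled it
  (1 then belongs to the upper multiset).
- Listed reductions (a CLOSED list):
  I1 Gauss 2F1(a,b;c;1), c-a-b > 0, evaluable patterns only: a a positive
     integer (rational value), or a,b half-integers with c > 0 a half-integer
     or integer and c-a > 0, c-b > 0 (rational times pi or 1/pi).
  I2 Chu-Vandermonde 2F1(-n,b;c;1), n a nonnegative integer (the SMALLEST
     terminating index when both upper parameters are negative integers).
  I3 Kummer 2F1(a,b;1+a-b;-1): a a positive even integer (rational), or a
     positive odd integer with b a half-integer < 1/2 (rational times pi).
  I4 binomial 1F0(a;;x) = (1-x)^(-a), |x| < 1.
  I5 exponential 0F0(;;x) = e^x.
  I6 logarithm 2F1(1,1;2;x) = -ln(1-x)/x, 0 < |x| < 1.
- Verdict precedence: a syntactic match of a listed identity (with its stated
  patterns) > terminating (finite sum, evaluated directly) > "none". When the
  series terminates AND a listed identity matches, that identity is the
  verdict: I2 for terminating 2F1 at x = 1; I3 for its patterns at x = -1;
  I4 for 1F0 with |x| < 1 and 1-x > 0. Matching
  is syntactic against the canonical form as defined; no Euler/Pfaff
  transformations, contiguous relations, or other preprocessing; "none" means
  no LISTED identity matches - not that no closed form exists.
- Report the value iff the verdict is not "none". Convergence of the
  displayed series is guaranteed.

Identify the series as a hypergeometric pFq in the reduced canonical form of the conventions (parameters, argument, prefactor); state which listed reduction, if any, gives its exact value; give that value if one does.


Structural cue: t_0 = -\frac{9}{10} here, and k + 2/3 divides numerator and denominator alike; prefactor -9/10 after cancelling.
Consecutive-term ratio: r(k) = \frac{1}{2} * (k-\frac{1}{5}) (k+\frac{5}{6}) / [(k+\frac{49}{60}) (k+1)] ; factor over Q: parameters, x = \frac{1}{2}, and C = -\frac{9}{10}.

With C = -\frac{9}{10}: the canonical form is 2F1(-\frac{1}{5}, \frac{5}{6}; \frac{49}{60}; \frac{1}{2}). Verdict: none. Every listed pattern misses the 2F1 form at \frac{1}{2}, upper {-\frac{1}{5}, \frac{5}{6}}.


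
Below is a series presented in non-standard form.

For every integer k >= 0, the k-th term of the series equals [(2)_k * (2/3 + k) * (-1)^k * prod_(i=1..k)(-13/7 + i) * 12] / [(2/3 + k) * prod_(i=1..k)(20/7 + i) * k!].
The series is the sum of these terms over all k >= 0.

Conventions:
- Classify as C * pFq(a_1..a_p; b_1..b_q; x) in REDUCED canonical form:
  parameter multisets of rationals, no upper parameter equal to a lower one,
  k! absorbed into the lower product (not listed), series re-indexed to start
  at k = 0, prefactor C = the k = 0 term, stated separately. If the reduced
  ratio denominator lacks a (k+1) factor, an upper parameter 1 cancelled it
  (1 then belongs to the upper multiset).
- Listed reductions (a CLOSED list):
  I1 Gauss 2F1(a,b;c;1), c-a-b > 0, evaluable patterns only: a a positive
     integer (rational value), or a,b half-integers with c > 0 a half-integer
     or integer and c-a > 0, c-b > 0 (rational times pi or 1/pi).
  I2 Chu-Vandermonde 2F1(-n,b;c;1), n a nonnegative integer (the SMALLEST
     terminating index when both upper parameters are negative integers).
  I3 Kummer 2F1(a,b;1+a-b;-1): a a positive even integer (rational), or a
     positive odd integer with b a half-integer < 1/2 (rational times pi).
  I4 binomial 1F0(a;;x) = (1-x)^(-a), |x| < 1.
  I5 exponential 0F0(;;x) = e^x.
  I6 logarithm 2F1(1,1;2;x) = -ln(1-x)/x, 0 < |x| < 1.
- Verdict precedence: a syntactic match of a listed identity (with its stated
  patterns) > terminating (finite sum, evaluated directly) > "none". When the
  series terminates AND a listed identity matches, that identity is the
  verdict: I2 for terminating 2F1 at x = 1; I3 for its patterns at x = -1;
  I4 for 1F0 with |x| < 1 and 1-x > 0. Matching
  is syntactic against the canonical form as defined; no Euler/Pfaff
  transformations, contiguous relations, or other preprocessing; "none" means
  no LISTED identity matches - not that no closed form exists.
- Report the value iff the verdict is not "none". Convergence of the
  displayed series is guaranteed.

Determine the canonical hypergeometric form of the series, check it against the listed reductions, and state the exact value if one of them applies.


Key step: t_0 being 12, the factor k + 2/3 cancels (top and bottom), leaving C = 12, x = -1.
Ratio: r(k) = (-1) * (k-6/7) (k+2) / [(k+27/7) (k+1)] - rational in k, leading ratio (-1); with t_0 = 12, classification follows.

Canonical form: C = 12 times 2F1 with upper {-6/7, 2}, lower {27/7}, x = -1. Verdict: Kummer's theorem (I3) matches (x = -1; c = 27/7 equals 1+a-b for upper {-6/7, 2}: listed pattern). Its exact value is 120/7.


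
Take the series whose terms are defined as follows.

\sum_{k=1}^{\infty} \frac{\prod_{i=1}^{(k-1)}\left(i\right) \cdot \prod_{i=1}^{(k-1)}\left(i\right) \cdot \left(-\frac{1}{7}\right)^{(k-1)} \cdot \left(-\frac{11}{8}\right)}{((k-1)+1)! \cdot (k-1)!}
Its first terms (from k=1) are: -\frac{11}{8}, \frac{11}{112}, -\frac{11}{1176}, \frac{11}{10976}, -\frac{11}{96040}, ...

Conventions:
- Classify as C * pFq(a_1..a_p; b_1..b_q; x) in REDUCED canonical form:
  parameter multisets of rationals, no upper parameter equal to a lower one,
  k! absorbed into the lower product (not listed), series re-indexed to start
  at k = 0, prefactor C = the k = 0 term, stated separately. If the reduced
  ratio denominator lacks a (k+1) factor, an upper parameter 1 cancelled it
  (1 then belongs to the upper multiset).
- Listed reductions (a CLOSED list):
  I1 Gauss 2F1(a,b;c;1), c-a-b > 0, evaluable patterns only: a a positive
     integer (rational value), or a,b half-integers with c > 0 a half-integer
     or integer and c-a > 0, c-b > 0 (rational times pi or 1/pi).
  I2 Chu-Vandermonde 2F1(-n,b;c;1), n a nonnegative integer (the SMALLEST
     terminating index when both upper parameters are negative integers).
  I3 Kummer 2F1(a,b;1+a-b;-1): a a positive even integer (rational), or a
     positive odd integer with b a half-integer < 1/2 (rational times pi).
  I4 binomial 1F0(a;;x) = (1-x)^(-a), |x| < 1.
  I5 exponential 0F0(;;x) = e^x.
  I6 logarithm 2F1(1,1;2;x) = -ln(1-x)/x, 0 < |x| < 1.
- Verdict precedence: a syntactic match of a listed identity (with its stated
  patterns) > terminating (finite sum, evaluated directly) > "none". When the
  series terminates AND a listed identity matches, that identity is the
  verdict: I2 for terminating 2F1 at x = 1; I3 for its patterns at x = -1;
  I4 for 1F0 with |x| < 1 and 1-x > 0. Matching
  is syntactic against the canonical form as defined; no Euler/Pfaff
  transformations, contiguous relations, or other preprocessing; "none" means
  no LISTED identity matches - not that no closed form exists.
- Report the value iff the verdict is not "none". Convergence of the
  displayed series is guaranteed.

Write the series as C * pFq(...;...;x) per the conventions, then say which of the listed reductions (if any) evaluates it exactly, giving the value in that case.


Key observation: t_0 = -\frac{11}{8} here, and the running product (prefactor -11/8) telescopes to a rising factorial.
Step ratio: r(k) = -\frac{1}{7} * (k+1) (k+1) / [(k+2) (k+1)] - rational in k. x = -\frac{1}{7}; t_0 = -\frac{11}{8}; negate the roots.

Canonical form: C = -\frac{11}{8} times 2F1 with upper {1, 1}, lower {2}, x = -\frac{1}{7}. Verdict (x = -\frac{1}{7}): the I6 logarithm reduction applies (the logarithm: parameters (1,1;2), x = -\frac{1}{7}). Value: \left(-\frac{77}{8}\right) \cdot \ln\left(\frac{8}{7}\right).


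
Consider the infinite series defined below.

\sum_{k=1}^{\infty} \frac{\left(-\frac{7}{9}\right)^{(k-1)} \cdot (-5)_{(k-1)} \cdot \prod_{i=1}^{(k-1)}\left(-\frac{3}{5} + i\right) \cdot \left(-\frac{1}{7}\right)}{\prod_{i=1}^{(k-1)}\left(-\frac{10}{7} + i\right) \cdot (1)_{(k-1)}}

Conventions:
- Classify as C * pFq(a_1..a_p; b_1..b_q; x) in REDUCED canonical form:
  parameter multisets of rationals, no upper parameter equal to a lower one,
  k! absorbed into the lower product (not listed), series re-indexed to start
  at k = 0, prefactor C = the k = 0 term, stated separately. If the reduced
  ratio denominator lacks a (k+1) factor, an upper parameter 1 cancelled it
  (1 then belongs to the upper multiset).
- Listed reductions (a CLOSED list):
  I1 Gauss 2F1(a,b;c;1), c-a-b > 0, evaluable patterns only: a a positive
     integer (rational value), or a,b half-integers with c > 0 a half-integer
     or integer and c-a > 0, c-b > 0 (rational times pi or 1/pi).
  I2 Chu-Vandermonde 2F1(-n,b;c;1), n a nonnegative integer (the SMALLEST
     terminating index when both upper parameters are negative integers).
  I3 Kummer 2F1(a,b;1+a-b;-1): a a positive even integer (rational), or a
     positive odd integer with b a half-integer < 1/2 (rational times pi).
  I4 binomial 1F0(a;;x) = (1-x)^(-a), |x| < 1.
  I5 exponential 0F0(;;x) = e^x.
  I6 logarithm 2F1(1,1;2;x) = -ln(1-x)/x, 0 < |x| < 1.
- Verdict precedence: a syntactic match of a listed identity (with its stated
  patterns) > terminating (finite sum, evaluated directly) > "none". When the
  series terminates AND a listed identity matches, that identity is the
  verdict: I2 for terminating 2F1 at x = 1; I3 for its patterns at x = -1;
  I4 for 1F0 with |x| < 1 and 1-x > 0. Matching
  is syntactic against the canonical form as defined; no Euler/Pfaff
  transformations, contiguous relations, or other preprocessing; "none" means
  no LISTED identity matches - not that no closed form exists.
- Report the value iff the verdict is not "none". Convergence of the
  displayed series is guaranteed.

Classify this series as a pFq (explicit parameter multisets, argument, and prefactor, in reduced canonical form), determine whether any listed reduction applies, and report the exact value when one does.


At argument -\frac{7}{9}: a 2F1 with upper {-5, \frac{2}{5}}, lower {-\frac{3}{7}}, scaled by C = -\frac{1}{7}. Verdict: terminating - the sum ends at index 5 because -5 is a negative integer; exact evaluation follows. Hence: \frac{1783766703637}{290631796875}.

Key step: with t_0 = -\frac{1}{7}, the lower running product (C = -1/7, x = -7/9) is a rising factorial.
Step ratio: r(k) = -\frac{7}{9} * (k-5) (k+\frac{2}{5}) / [(k-\frac{3}{7}) (k+1)] - rational; roots negated = parameters, x = -\frac{7}{9}, C = -\frac{1}{7}.


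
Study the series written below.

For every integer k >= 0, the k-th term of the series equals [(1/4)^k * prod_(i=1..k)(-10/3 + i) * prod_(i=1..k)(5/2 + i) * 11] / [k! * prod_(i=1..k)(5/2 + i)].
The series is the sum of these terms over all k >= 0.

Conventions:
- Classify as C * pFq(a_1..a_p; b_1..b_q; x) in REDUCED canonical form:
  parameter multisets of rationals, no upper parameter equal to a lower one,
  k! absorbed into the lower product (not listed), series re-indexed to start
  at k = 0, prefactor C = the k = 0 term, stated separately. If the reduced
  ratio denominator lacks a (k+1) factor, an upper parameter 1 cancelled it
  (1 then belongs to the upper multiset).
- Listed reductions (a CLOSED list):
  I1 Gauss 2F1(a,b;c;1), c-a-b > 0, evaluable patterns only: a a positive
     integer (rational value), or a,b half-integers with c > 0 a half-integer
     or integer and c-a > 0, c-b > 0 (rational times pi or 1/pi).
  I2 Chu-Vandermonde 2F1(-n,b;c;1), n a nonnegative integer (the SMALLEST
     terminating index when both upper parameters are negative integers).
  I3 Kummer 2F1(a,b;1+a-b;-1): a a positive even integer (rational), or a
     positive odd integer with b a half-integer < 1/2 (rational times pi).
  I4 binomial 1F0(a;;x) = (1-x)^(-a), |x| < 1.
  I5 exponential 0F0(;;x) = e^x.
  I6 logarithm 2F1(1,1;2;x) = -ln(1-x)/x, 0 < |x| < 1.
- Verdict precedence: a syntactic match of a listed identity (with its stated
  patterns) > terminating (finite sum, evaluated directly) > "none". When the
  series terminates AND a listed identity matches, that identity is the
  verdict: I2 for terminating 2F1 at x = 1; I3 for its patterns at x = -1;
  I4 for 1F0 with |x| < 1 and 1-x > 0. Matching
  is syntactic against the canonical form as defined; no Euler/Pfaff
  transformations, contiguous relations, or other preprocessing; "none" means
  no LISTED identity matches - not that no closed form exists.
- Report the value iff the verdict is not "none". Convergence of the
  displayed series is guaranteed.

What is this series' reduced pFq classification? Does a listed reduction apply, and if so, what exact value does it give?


Key observation: from the first term 11: the running product (C = 11, x = 1/4) telescopes to a rising factorial.
Ratio: r(k) = (1/4) * (k-7/3) / [(k+1)] - rational in k, leading ratio (1/4); with t_0 = 11, classification follows.

Classification (C = 11): 1F0 with upper {-7/3}, lower {-}, argument x = 1/4. Verdict: the binomial series (I4) matches (the 1F0 binomial series: exponent 7/3, x = 1/4). Hence: 11 * (3/4)^(7/3).


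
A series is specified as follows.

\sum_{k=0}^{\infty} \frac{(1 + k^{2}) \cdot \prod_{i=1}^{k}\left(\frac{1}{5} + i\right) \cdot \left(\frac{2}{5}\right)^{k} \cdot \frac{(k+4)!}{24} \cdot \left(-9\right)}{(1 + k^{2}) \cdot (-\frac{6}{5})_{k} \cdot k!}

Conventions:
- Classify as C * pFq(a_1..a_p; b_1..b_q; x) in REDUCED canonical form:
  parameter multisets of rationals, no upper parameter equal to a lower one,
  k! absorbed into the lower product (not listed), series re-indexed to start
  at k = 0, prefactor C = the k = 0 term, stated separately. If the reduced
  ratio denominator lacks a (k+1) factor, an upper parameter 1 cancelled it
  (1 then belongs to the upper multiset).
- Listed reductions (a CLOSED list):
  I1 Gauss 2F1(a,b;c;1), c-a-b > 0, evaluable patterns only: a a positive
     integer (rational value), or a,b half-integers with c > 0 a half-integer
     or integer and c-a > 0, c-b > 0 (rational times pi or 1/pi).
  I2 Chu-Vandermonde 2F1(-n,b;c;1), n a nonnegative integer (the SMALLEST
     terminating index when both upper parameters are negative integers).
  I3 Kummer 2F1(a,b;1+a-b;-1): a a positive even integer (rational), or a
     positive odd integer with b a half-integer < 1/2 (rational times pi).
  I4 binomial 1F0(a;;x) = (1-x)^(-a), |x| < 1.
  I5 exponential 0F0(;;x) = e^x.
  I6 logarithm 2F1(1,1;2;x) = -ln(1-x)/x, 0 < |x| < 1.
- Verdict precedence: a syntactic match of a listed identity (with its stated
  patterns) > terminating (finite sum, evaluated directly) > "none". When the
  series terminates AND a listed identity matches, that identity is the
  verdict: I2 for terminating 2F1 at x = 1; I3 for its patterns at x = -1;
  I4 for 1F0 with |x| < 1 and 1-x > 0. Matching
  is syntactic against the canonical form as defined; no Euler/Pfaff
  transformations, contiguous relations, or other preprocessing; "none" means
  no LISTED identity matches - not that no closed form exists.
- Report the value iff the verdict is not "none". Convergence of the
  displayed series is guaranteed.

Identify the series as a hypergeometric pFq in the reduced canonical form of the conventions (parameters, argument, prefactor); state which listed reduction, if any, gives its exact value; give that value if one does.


Classification (C = -9): 2F1 with upper {\frac{6}{5}, 5}, lower {-\frac{6}{5}}, argument x = \frac{2}{5}. Verdict: none - at argument \frac{2}{5} the multisets {\frac{6}{5}, 5} ; {-\frac{6}{5}} match no listed identity.

The tell: from the first term -9: the running product (prefactor -9) telescopes to a rising factorial.
Adjacent-term ratio: r(k) = \frac{2}{5} * (k+\frac{6}{5}) (k+5) / [(k-\frac{6}{5}) (k+1)] - rational; roots negated = parameters, x = \frac{2}{5}, C = -9.


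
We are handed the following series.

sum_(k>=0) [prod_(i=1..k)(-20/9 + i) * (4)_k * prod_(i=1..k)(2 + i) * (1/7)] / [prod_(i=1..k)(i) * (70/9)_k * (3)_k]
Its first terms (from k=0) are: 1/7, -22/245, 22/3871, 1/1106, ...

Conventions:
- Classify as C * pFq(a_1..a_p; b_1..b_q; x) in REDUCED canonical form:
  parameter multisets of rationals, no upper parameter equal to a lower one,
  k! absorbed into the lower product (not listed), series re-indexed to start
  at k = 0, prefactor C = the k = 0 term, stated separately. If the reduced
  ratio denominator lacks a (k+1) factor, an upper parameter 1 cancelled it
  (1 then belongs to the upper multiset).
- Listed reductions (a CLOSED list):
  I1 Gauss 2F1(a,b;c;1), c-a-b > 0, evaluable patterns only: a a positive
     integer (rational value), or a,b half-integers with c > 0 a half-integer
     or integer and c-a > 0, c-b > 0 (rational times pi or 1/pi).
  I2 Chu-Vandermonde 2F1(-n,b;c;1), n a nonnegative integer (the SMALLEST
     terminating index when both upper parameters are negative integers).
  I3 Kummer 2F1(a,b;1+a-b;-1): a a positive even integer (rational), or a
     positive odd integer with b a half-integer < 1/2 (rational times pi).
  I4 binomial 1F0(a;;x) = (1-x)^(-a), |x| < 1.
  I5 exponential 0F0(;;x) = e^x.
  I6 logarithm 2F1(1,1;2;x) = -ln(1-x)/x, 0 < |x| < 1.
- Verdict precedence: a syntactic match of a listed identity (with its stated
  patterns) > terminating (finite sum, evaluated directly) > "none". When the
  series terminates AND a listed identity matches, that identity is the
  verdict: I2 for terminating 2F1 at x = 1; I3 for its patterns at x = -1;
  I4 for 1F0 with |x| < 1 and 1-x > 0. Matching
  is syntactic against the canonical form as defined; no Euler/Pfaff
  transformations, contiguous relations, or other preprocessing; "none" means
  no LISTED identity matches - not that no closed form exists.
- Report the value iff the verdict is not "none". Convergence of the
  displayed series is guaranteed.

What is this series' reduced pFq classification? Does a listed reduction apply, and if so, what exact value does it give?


Key step: t_0 = 1/7 here, and the parameter 3 appears in both the upper and lower lists and cancels.
Adjacent-term ratio: r(k) = 1 * (k-11/9) (k+4) / [(k+70/9) (k+1)] ; factor over Q: parameters, x = 1, and C = 1/7.

This is 1/7 * 2F1(-11/9, 4; 70/9; 1) in reduced canonical form. Verdict: Gauss (I1, integer-parameter pattern) matches (x = 1: the Gamma ratio telescopes since c-a-b = 5 > 0 and a = 4 in Z>0). Its exact value is 579683/9644670.


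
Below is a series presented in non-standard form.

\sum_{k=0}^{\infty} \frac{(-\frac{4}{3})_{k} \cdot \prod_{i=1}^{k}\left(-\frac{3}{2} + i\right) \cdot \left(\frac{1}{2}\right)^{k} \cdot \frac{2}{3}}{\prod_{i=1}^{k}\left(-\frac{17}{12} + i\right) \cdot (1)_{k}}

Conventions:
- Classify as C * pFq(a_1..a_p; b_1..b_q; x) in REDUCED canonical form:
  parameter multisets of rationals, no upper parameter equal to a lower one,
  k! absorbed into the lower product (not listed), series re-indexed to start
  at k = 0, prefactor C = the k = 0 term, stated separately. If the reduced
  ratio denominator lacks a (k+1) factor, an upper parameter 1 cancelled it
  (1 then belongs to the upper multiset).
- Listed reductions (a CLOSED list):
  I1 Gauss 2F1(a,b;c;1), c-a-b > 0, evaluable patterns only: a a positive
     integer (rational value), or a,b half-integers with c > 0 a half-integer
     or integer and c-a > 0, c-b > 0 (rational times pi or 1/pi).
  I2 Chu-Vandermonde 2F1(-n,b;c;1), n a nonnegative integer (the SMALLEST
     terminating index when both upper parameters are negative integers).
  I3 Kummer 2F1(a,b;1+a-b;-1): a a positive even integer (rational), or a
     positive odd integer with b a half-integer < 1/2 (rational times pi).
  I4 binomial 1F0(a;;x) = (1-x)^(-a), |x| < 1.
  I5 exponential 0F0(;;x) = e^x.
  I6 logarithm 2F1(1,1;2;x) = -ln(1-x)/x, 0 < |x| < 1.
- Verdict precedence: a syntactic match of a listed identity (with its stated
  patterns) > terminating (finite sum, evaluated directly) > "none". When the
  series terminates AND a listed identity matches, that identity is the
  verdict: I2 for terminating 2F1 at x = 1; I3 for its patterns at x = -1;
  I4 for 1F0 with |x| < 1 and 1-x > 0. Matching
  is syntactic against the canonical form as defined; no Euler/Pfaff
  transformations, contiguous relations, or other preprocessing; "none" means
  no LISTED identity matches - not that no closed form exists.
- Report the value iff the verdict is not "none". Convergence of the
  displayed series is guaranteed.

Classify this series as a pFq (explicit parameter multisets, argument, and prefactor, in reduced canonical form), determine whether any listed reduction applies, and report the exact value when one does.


Canonical form: C = \frac{2}{3} times 2F1 with upper {-\frac{4}{3}, -\frac{1}{2}}, lower {-\frac{5}{12}}, x = \frac{1}{2}. Verdict: none. A 2F1 with upper {-\frac{4}{3}, -\frac{1}{2}} fits none of I1-I6 at x = \frac{1}{2}; the sum runs forever.

Key step: t_0 = \frac{2}{3} here, and the lower running product (prefactor 2/3) is a rising factorial.
Ratio: r(k) = \frac{1}{2} * (k-\frac{4}{3}) (k-\frac{1}{2}) / [(k-\frac{5}{12}) (k+1)] - poly over poly, x = \frac{1}{2} from leading terms; C = \frac{2}{3} at k = 0.


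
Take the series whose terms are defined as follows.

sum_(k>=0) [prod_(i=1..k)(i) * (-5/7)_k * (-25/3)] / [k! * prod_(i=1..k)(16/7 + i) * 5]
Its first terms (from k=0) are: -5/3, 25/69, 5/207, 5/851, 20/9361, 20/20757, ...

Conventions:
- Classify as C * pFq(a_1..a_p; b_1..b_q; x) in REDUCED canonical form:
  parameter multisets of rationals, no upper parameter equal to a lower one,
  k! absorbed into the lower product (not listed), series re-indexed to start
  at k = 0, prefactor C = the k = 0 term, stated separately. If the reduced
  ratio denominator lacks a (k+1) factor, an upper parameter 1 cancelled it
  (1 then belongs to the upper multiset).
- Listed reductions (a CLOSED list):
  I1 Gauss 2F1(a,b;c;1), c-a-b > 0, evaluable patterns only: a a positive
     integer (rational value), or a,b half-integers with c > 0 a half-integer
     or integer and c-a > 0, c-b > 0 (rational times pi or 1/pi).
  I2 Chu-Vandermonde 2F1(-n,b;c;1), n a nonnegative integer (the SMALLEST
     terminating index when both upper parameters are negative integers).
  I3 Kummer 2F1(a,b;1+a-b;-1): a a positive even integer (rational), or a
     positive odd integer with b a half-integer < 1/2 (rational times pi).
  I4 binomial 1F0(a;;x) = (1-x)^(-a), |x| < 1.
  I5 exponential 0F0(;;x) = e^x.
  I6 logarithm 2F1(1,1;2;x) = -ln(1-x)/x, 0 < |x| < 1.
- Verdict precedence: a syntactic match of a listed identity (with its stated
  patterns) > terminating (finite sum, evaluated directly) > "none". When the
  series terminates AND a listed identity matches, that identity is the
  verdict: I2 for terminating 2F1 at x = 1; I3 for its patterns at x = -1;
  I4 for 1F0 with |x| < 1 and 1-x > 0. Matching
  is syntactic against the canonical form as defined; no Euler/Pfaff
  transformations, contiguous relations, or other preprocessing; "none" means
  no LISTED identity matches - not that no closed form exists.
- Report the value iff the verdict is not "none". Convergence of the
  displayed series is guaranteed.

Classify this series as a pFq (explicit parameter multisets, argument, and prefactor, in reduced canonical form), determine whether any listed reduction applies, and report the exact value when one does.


First insight: t_0 being -5/3, the lower running product (C = -5/3) is a rising factorial.
Ratio: r(k) = 1 * (k-5/7) (k+1) / [(k+23/7) (k+1)] - rational in k. x = 1; t_0 = -5/3; negate the roots.

The series (x = 1) is 2F1: upper {-5/7, 1}, lower {23/7}, prefactor -5/3. Verdict: Gauss's theorem (I1) applies (x = 1: the Gamma ratio telescopes since c-a-b = 3 > 0 and a = 1 in Z>0). Exact value: -80/63.


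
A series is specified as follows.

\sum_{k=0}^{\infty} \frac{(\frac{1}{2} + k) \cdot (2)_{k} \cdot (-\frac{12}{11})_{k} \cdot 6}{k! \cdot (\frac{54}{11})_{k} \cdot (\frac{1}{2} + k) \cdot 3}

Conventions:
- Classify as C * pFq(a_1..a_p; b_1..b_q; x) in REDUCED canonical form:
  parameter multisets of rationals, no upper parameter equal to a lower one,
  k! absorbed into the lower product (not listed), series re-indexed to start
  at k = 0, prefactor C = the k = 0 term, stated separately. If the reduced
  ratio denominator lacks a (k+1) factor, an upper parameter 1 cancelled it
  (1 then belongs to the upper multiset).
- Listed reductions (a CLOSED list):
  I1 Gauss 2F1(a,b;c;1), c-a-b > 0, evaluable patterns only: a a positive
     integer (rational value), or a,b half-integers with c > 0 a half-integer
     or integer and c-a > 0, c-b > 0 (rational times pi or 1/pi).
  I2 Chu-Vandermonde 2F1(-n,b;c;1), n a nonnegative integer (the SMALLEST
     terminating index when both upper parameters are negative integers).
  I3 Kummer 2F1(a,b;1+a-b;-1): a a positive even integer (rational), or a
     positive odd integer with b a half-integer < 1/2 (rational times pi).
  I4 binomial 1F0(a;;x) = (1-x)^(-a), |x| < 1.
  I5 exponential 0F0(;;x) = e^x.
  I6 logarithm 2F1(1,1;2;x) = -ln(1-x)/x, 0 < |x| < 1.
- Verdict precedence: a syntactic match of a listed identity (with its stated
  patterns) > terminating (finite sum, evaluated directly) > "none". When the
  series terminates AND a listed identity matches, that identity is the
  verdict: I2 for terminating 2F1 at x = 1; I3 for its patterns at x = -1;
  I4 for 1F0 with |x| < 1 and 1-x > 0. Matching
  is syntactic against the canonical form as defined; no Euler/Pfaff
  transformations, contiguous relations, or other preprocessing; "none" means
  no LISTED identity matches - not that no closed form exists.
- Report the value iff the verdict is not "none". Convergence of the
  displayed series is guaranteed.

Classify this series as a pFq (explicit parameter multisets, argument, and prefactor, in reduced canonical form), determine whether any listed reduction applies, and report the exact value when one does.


x = 1 here; the reduced form reads 2F1, upper {-\frac{12}{11}, 2}, lower {\frac{54}{11}}, C = 2. Verdict (x = 1): the Gauss summation I1 applies (x = 1: the Gamma ratio telescopes since c-a-b = 4 > 0 and a = 2 in Z>0). Sum: \frac{688}{605}.

Key step: t_0 = 2 here, and the constant factors (prefactor 2) combine into one prefactor.
Adjacent-term ratio: r(k) = 1 * (k-\frac{12}{11}) (k+2) / [(k+\frac{54}{11}) (k+1)] - rational in k, leading ratio 1; with t_0 = 2, classification follows.


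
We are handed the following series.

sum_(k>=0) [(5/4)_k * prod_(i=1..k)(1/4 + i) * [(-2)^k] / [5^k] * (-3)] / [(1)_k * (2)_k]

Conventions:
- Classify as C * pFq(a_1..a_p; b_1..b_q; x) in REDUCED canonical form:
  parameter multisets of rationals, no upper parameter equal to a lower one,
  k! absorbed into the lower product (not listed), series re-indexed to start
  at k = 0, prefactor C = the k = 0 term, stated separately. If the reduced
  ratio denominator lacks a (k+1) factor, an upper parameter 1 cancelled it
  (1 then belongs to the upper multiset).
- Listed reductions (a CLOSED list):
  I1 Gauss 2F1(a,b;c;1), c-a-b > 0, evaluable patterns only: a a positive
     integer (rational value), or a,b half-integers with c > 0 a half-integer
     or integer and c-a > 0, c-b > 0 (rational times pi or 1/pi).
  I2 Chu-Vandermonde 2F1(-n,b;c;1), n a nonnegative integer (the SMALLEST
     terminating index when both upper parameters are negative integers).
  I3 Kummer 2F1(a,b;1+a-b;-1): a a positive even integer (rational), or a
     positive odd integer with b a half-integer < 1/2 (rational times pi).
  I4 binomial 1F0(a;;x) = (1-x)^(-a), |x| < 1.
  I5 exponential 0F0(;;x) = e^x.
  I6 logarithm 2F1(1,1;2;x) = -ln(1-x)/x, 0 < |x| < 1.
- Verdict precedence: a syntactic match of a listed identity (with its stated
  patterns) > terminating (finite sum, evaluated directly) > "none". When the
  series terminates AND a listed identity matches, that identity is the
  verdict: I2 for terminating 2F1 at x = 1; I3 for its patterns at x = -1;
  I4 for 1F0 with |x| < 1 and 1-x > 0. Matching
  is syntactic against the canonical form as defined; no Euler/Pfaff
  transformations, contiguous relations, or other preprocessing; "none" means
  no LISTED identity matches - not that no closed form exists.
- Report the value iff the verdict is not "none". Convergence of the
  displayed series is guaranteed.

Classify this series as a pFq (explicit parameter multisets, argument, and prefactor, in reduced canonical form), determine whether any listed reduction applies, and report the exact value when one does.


x = -2/5 here; the reduced form reads 2F1, upper {5/4, 5/4}, lower {2}, C = -3. Verdict: none (x = -2/5): each listed identity misses the multisets {5/4, 5/4} ; {2}.

The tell: with t_0 = -3, the running product (C = -3, x = -2/5) telescopes to a rising factorial.
Adjacent-term ratio: r(k) = (-2/5) * (k+5/4) (k+5/4) / [(k+2) (k+1)] - rational; roots negated = parameters, x = (-2/5), C = -3.
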